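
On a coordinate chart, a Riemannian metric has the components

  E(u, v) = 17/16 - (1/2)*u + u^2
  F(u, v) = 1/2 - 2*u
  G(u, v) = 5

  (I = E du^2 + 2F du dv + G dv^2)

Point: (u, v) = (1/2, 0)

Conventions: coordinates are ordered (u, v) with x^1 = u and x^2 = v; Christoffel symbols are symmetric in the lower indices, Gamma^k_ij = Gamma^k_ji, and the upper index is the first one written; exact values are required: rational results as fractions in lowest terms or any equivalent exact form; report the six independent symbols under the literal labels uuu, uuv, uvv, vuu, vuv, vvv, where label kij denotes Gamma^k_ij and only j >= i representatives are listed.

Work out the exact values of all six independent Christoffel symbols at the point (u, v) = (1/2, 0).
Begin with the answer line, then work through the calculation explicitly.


Answer: Gamma_uuu = 4/81, Gamma_uuv = 0, Gamma_uvv = 0, Gamma_vuu = -32/81, Gamma_vuv = 0, Gamma_vvv = 0

E = 17/16, F = -1/2, G = 5 at the point
E_u = 1/2, E_v = 0, F_u = -2, F_v = 0, G_u = 0, G_v = 0
EG - F^2 = 81/16;  g^inv = (16/81) * [[5, 1/2], [1/2, 17/16]]
first-kind symbols [ij,l] = (1/2)(d_i g_jl + d_j g_il - d_l g_ij): [uu,u] = E_u/2 = 1/4, [uu,v] = F_u - E_v/2 = -2, [uv,u] = E_v/2 = 0, [uv,v] = G_u/2 = 0, [vv,u] = F_v - G_u/2 = 0, [vv,v] = G_v/2 = 0
Gamma^u_ij = (G*[ij,u] - F*[ij,v])/(EG - F^2), Gamma^v_ij = (E*[ij,v] - F*[ij,u])/(EG - F^2)


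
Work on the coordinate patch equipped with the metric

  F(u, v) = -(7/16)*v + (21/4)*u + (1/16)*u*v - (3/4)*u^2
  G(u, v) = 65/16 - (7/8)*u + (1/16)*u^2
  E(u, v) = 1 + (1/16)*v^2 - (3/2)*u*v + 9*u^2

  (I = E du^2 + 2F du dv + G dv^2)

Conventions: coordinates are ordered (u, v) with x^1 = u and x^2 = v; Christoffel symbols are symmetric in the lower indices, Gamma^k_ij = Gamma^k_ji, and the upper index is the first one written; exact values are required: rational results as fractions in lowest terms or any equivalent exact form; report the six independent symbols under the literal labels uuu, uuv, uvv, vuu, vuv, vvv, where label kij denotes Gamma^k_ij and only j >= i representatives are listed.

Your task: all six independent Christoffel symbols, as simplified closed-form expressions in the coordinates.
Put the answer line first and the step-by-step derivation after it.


Answer: Gamma_uuu = (144*u - 12*v)/(145*u^2 - 24*u*v - 14*u + v^2 + 65), Gamma_uuv = (-12*u + v)/(145*u^2 - 24*u*v - 14*u + v^2 + 65), Gamma_uvv = 0, Gamma_vuu = (84 - 12*u)/(145*u^2 - 24*u*v - 14*u + v^2 + 65), Gamma_vuv = (u - 7)/(145*u^2 - 24*u*v - 14*u + v^2 + 65), Gamma_vvv = 0

E = 1 + (1/16)*v^2 - (3/2)*u*v + 9*u^2; F = -(7/16)*v + (21/4)*u + (1/16)*u*v - (3/4)*u^2; G = 65/16 - (7/8)*u + (1/16)*u^2
Gamma^k_ij = (1/2) g^{kl} (d_i g_jl + d_j g_il - d_l g_ij), with g^inv = (1/(EG-F^2)) [[G, -F], [-F, E]]
first partials: E_u = -(3/2)*v + 18*u, E_v = (1/8)*v - (3/2)*u, F_u = 21/4 + (1/16)*v - (3/2)*u, F_v = -7/16 + (1/16)*u, G_u = -7/8 + (1/8)*u, G_v = 0
D = EG - F^2 = 65/16 - (7/8)*u + (1/16)*v^2 - (3/2)*u*v + (145/16)*u^2
expanded: Gamma^u_uu = (G E_u - 2F F_u + F E_v)/(2D), Gamma^u_uv = (G E_v - F G_u)/(2D), Gamma^u_vv = (2G F_v - G G_u - F G_v)/(2D), Gamma^v_uu = (2E F_u - E E_v - F E_u)/(2D), Gamma^v_uv = (E G_u - F E_v)/(2D), Gamma^v_vv = (E G_v - 2F F_v + F G_u)/(2D); substitute and cancel common factors


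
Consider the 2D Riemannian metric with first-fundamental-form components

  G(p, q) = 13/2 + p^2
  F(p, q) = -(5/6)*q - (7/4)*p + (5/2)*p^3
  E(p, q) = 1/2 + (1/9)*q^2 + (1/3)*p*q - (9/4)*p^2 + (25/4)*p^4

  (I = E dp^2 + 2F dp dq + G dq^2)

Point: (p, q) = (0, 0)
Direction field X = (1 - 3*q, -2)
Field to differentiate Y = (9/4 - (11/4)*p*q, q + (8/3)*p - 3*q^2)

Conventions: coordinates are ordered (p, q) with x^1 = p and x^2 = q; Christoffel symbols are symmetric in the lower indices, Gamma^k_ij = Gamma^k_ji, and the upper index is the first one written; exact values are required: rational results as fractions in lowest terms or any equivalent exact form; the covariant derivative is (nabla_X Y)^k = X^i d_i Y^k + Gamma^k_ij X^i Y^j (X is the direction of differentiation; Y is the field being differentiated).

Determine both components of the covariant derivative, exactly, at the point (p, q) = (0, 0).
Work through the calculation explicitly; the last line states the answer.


E = 1/2, F = 0, G = 13/2 at the point
E_p = 0, E_q = 0, F_p = -7/4, F_q = -5/6, G_p = 0, G_q = 0
EG - F^2 = 13/4;  g^inv = (4/13) * [[13/2, 0], [0, 1/2]]
first-kind symbols [ij,l] = (1/2)(d_i g_jl + d_j g_il - d_l g_ij): [pp,p] = E_p/2 = 0, [pp,q] = F_p - E_q/2 = -7/4, [pq,p] = E_q/2 = 0, [pq,q] = G_p/2 = 0, [qq,p] = F_q - G_p/2 = -5/6, [qq,q] = G_q/2 = 0
Gamma^p_ij = (G*[ij,p] - F*[ij,q])/(EG - F^2), Gamma^q_ij = (E*[ij,q] - F*[ij,p])/(EG - F^2)
Gamma_ppp = 0, Gamma_ppq = 0, Gamma_pqq = -5/3, Gamma_qpp = -7/26, Gamma_qpq = 0, Gamma_qqq = 0
X = (1, -2), Y = (9/4, 0) at the point

Answer: (nabla_X Y)^p = 0, (nabla_X Y)^q = 19/312


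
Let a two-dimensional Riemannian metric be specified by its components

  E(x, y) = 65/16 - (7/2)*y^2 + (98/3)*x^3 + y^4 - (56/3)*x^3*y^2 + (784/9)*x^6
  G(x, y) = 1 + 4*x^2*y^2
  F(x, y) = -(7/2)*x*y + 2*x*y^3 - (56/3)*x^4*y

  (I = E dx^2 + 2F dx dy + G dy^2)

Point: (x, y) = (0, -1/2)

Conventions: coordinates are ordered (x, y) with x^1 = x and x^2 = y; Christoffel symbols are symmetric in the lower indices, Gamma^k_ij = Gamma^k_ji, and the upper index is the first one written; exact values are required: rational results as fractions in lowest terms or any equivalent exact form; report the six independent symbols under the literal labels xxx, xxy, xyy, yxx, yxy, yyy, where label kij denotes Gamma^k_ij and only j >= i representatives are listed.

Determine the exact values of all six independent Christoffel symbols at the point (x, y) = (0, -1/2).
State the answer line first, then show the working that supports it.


Answer: Gamma_xxx = 0, Gamma_xxy = 6/13, Gamma_xyy = 0, Gamma_yxx = 0, Gamma_yxy = 0, Gamma_yyy = 0

E = 13/4, F = 0, G = 1 at the point
E_x = 0, E_y = 3, F_x = 3/2, F_y = 0, G_x = 0, G_y = 0
EG - F^2 = 13/4;  g^inv = (4/13) * [[1, 0], [0, 13/4]]
first-kind symbols [ij,l] = (1/2)(d_i g_jl + d_j g_il - d_l g_ij): [xx,x] = E_x/2 = 0, [xx,y] = F_x - E_y/2 = 0, [xy,x] = E_y/2 = 3/2, [xy,y] = G_x/2 = 0, [yy,x] = F_y - G_x/2 = 0, [yy,y] = G_y/2 = 0
Gamma^x_ij = (G*[ij,x] - F*[ij,y])/(EG - F^2), Gamma^y_ij = (E*[ij,y] - F*[ij,x])/(EG - F^2)


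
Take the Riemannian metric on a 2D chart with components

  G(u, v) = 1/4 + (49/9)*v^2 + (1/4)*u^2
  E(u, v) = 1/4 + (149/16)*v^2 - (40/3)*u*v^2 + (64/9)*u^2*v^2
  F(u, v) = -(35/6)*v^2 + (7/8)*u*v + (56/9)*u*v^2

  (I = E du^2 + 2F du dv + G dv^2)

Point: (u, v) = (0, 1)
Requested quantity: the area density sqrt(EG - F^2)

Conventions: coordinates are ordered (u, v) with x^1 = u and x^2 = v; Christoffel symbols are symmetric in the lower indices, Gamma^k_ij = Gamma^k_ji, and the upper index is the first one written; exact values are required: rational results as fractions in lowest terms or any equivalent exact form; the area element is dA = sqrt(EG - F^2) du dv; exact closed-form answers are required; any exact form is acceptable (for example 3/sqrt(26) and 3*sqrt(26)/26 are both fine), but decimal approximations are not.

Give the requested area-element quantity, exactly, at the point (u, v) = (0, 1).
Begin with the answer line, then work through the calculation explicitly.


Answer: sqrt(EG - F^2) = sqrt(11765)/24

E = 153/16, F = -35/6, G = 205/36; EG - F^2 = 11765/576


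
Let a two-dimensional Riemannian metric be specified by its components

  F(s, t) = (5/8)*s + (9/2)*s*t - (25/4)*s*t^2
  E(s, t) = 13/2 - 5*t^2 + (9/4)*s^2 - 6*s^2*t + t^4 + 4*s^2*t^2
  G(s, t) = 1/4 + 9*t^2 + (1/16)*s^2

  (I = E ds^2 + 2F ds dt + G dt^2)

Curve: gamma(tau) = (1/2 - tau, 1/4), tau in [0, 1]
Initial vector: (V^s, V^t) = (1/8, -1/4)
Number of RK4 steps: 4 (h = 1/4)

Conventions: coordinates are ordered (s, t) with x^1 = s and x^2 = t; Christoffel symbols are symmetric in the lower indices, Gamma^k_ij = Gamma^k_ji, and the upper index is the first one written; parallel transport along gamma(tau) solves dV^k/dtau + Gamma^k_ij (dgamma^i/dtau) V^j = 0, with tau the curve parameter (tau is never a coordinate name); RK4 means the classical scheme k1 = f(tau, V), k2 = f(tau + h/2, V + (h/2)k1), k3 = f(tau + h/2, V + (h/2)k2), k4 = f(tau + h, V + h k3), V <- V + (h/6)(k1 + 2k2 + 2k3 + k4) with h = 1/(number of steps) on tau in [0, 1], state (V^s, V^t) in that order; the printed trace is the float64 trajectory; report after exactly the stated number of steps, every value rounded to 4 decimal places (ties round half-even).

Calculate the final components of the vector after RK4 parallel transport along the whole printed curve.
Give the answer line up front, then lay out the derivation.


Answer: V^s = 0.1337, V^t = 0.1852

gamma'(tau) = (-1, 0); f(tau, V)^k = -Gamma^k_ij(gamma(tau)) gamma'^i(tau) V^j; h = 1/4; intermediate values shown to 6 dp
curve data and Christoffel symbols at the stage parameters:
  tau = 0.000000: gamma = (0.500000, 0.250000), gamma' = (-1.000000, 0.000000); Gamma_sss = -0.344415, Gamma_sst = -0.296487, Gamma_stt = -0.202335, Gamma_tss = 3.999662, Gamma_tst = 0.281079, Gamma_ttt = 2.883049
  tau = 0.125000: gamma = (0.375000, 0.250000), gamma' = (-1.000000, 0.000000); Gamma_sss = -0.232691, Gamma_sst = -0.251769, Gamma_stt = -0.150336, Gamma_tss = 3.625999, Gamma_tst = 0.184808, Gamma_ttt = 2.832908
  tau = 0.250000: gamma = (0.250000, 0.250000), gamma' = (-1.000000, 0.000000); Gamma_sss = -0.143187, Gamma_sst = -0.220903, Gamma_stt = -0.099547, Gamma_tss = 3.370609, Gamma_tst = 0.111093, Gamma_ttt = 2.797419
  tau = 0.375000: gamma = (0.125000, 0.250000), gamma' = (-1.000000, 0.000000); Gamma_sss = -0.068063, Gamma_sst = -0.202807, Gamma_stt = -0.049570, Gamma_tss = 3.221900, Gamma_tst = 0.051967, Gamma_ttt = 2.776261
  tau = 0.500000: gamma = (0.000000, 0.250000), gamma' = (-1.000000, 0.000000); Gamma_sss = 0.000000, Gamma_sst = -0.196845, Gamma_stt = 0.000000, Gamma_tss = 3.173077, Gamma_tst = 0.000000, Gamma_ttt = 2.769231
  tau = 0.625000: gamma = (-0.125000, 0.250000), gamma' = (-1.000000, 0.000000); Gamma_sss = 0.068063, Gamma_sst = -0.202807, Gamma_stt = 0.049570, Gamma_tss = 3.221900, Gamma_tst = -0.051967, Gamma_ttt = 2.776261
  tau = 0.750000: gamma = (-0.250000, 0.250000), gamma' = (-1.000000, 0.000000); Gamma_sss = 0.143187, Gamma_sst = -0.220903, Gamma_stt = 0.099547, Gamma_tss = 3.370609, Gamma_tst = -0.111093, Gamma_ttt = 2.797419
  tau = 0.875000: gamma = (-0.375000, 0.250000), gamma' = (-1.000000, 0.000000); Gamma_sss = 0.232691, Gamma_sst = -0.251769, Gamma_stt = 0.150336, Gamma_tss = 3.625999, Gamma_tst = -0.184808, Gamma_ttt = 2.832908
  tau = 1.000000: gamma = (-0.500000, 0.250000), gamma' = (-1.000000, 0.000000); Gamma_sss = 0.344415, Gamma_sst = -0.296487, Gamma_stt = 0.202335, Gamma_tss = 3.999662, Gamma_tst = -0.281079, Gamma_ttt = 2.883049
step 0: V^s = 0.1250, V^t = -0.2500
step 1: k1 = (0.031070, 0.429688), k2 = (0.019429, 0.431057), k3 = (0.019725, 0.425812), k4 = (0.013105, 0.422000); V <- V + (h/6)(k1 + 2k2 + 2k3 + k4): V^s = 0.1301, V^t = -0.1431
step 2: k1 = (0.012984, 0.422630), k2 = (0.009343, 0.419718), k3 = (0.009448, 0.418233), k4 = (0.007588, 0.420323); V <- V + (h/6)(k1 + 2k2 + 2k3 + k4): V^s = 0.1325, V^t = -0.0382
step 3: k1 = (0.007511, 0.420517), k2 = (0.006162, 0.429264), k3 = (0.005929, 0.428663), k4 = (0.003944, 0.444024); V <- V + (h/6)(k1 + 2k2 + 2k3 + k4): V^s = 0.1340, V^t = 0.0694
step 4: k1 = (0.003867, 0.443994), k2 = (-0.000140, 0.464602), k3 = (-0.000905, 0.462310), k4 = (-0.008754, 0.483112); V <- V + (h/6)(k1 + 2k2 + 2k3 + k4): V^s = 0.1337, V^t = 0.1852


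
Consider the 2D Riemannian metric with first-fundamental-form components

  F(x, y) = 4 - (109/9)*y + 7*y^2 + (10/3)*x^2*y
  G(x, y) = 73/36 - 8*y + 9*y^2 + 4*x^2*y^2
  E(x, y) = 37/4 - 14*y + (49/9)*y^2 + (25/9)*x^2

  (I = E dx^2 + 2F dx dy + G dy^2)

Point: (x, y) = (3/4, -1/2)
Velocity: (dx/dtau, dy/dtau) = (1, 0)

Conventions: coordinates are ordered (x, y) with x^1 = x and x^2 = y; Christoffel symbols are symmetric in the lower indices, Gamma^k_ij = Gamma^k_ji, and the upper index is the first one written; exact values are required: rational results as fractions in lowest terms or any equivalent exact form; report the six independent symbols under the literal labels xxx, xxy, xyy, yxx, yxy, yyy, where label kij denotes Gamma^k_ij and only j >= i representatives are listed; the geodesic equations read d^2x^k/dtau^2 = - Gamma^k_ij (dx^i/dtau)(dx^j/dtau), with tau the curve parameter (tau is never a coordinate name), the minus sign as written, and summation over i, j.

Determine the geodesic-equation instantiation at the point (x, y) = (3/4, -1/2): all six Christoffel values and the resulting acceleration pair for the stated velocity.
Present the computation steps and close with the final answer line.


E = 2761/144, F = 1565/144, G = 1273/144 at the point
E_x = 25/6, E_y = -175/9, F_x = -5/2, F_y = -1241/72, G_x = 3/2, G_y = -77/4
EG - F^2 = 4933/96;  g^inv = (96/4933) * [[1273/144, -1565/144], [-1565/144, 2761/144]]
first-kind symbols [ij,l] = (1/2)(d_i g_jl + d_j g_il - d_l g_ij): [xx,x] = E_x/2 = 25/12, [xx,y] = F_x - E_y/2 = 65/9, [xy,x] = E_y/2 = -175/18, [xy,y] = G_x/2 = 3/4, [yy,x] = F_y - G_x/2 = -1295/72, [yy,y] = G_y/2 = -77/8
Gamma^x_ij = (G*[ij,x] - F*[ij,y])/(EG - F^2), Gamma^y_ij = (E*[ij,y] - F*[ij,x])/(EG - F^2)
Gamma_xxx = -311425/266382, Gamma_xxy = -487805/266382, Gamma_xyy = -281995/266382, Gamma_yxx = 600485/266382, Gamma_yxy = 622297/266382, Gamma_yyy = 56651/266382
d^2x/dtau^2 = -(Gamma_xxx*(1)^2 + 2*Gamma_xxy*(1)*(0) + Gamma_xyy*(0)^2) = 311425/266382
d^2y/dtau^2 = -(Gamma_yxx*(1)^2 + 2*Gamma_yxy*(1)*(0) + Gamma_yyy*(0)^2) = -600485/266382

Answer: Gamma_xxx = -311425/266382, Gamma_xxy = -487805/266382, Gamma_xyy = -281995/266382, Gamma_yxx = 600485/266382, Gamma_yxy = 622297/266382, Gamma_yyy = 56651/266382; accelerations (d^2x/dtau^2, d^2y/dtau^2) = (311425/266382, -600485/266382)


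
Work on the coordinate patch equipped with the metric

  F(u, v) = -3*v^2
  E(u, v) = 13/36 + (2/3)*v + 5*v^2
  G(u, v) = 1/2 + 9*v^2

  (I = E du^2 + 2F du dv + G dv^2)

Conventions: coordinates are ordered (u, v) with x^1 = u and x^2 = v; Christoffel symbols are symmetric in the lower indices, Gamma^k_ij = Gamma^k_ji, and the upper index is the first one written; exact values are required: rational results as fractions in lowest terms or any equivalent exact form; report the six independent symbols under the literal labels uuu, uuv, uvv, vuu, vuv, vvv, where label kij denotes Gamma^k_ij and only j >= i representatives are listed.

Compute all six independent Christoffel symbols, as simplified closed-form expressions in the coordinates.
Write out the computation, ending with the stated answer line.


E = 13/36 + (2/3)*v + 5*v^2; F = -3*v^2; G = 1/2 + 9*v^2
Gamma^k_ij = (1/2) g^{kl} (d_i g_jl + d_j g_il - d_l g_ij), with g^inv = (1/(EG-F^2)) [[G, -F], [-F, E]]
first partials: E_u = 0, E_v = 2/3 + 10*v, F_u = 0, F_v = -6*v, G_u = 0, G_v = 18*v
D = EG - F^2 = 13/72 + (1/3)*v + (23/4)*v^2 + 6*v^3 + 36*v^4
expanded: Gamma^u_uu = (G E_u - 2F F_u + F E_v)/(2D), Gamma^u_uv = (G E_v - F G_u)/(2D), Gamma^u_vv = (2G F_v - G G_u - F G_v)/(2D), Gamma^v_uu = (2E F_u - E E_v - F E_u)/(2D), Gamma^v_uv = (E G_u - F E_v)/(2D), Gamma^v_vv = (E G_v - 2F F_v + F G_u)/(2D); substitute and cancel common factors

Answer: Gamma_uuu = (-1080*v^3 - 72*v^2)/(2592*v^4 + 432*v^3 + 414*v^2 + 24*v + 13), Gamma_uuv = (3240*v^3 + 216*v^2 + 180*v + 12)/(2592*v^4 + 432*v^3 + 414*v^2 + 24*v + 13), Gamma_uvv = (-1944*v^3 - 216*v)/(2592*v^4 + 432*v^3 + 414*v^2 + 24*v + 13), Gamma_vuu = (-5400*v^3 - 1080*v^2 - 438*v - 26)/(7776*v^4 + 1296*v^3 + 1242*v^2 + 72*v + 39), Gamma_vuv = (1080*v^3 + 72*v^2)/(2592*v^4 + 432*v^3 + 414*v^2 + 24*v + 13), Gamma_vvv = (1944*v^3 + 432*v^2 + 234*v)/(2592*v^4 + 432*v^3 + 414*v^2 + 24*v + 13)


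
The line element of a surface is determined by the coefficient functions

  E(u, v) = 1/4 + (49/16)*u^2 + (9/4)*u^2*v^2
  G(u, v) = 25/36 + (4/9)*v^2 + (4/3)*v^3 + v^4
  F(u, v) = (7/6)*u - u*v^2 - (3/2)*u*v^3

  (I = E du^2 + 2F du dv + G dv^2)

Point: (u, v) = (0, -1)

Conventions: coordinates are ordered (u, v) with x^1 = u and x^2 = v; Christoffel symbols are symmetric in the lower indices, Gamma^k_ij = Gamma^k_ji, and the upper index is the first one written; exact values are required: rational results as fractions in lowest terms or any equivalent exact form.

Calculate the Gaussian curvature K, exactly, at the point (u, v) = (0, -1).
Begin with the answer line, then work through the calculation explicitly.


Answer: K = -6600/841

E = 1/4, F = 0, G = 29/36, EG - F^2 = 29/144 at the point
E_u = 0, E_v = 0, F_u = 5/3, F_v = 0, G_u = 0, G_v = -8/9
E_vv = 0, F_uv = -5/2, G_uu = 0
K follows from Brioschi's formula, (det M1 - det M2)/(EG - F^2)^2.
M1 = [[-E_vv/2 + F_uv - G_uu/2, E_u/2, F_u - E_v/2], [F_v - G_u/2, E, F], [G_v/2, F, G]] = [[-5/2, 0, 5/3], [0, 1/4, 0], [-4/9, 0, 29/36]]; det M1 = -275/864
M2 = [[0, E_v/2, G_u/2], [E_v/2, E, F], [G_u/2, F, G]] = [[0, 0, 0], [0, 1/4, 0], [0, 0, 29/36]]; det M2 = 0
det M1 - det M2 = -275/864; K = -275/864 / (29/144)^2 = -6600/841


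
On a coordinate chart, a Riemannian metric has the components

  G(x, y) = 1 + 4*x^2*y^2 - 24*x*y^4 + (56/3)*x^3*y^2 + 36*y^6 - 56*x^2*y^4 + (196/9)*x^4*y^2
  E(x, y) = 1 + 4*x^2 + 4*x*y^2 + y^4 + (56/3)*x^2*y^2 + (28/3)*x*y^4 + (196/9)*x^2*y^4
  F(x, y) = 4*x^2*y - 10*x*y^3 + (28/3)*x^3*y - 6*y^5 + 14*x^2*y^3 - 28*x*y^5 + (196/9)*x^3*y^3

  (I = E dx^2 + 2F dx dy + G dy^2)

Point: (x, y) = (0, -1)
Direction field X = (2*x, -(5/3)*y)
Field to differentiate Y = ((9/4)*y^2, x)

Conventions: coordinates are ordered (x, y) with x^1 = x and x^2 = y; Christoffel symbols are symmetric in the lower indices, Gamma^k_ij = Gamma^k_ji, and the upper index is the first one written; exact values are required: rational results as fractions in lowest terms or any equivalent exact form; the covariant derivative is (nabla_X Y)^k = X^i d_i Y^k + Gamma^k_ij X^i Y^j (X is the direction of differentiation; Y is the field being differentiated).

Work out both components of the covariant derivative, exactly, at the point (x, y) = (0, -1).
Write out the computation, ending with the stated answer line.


E = 2, F = 6, G = 37 at the point
E_x = 40/3, E_y = -4, F_x = 38, F_y = -30, G_x = -24, G_y = -216
EG - F^2 = 38;  g^inv = (1/38) * [[37, -6], [-6, 2]]
first-kind symbols [ij,l] = (1/2)(d_i g_jl + d_j g_il - d_l g_ij): [xx,x] = E_x/2 = 20/3, [xx,y] = F_x - E_y/2 = 40, [xy,x] = E_y/2 = -2, [xy,y] = G_x/2 = -12, [yy,x] = F_y - G_x/2 = -18, [yy,y] = G_y/2 = -108
Gamma^x_ij = (G*[ij,x] - F*[ij,y])/(EG - F^2), Gamma^y_ij = (E*[ij,y] - F*[ij,x])/(EG - F^2)
Gamma_xxx = 10/57, Gamma_xxy = -1/19, Gamma_xyy = -9/19, Gamma_yxx = 20/19, Gamma_yxy = -6/19, Gamma_yyy = -54/19
X = (0, 5/3), Y = (9/4, 0) at the point

Answer: (nabla_X Y)^x = -585/76, (nabla_X Y)^y = -45/38


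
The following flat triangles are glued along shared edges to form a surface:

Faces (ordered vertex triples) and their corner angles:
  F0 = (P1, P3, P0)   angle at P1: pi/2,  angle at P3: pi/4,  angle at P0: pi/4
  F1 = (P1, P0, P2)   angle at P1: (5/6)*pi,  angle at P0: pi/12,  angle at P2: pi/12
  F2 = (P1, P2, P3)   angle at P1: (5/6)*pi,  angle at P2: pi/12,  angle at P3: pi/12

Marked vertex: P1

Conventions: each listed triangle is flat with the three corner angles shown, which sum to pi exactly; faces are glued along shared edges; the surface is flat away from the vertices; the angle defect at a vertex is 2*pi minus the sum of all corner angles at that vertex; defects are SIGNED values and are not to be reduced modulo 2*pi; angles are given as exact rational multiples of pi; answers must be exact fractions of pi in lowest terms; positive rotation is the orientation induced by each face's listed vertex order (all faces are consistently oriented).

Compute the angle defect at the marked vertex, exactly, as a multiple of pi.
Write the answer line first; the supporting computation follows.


Answer: defect(P1) = -pi/6

Sum of corner angles at P1: (13/6)*pi
defect = 2*pi - (13/6)*pi


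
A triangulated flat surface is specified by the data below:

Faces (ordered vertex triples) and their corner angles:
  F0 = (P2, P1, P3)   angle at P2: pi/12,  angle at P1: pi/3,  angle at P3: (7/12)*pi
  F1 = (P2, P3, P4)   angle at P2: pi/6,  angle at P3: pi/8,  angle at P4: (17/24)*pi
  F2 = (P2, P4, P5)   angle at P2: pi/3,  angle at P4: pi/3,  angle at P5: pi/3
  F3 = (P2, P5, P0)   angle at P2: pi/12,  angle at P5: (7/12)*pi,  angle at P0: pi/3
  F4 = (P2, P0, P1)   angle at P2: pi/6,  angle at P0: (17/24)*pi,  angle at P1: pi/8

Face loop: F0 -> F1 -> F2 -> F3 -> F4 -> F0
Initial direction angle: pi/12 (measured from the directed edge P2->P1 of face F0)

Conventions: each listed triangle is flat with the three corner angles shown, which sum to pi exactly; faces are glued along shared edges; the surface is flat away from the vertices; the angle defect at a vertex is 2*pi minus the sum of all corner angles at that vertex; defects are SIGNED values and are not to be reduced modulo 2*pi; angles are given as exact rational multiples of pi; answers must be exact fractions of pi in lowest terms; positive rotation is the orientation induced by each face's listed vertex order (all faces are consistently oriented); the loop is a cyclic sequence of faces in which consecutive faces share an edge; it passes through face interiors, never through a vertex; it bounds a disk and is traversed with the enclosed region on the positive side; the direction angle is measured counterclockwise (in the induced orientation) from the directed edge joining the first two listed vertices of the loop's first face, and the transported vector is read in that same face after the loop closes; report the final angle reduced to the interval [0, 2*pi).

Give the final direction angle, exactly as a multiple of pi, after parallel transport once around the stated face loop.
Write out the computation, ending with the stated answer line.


enclosed vertex P2: corner angles sum to (5/6)*pi, defect = 2*pi - (5/6)*pi = (7/6)*pi
holonomy = initial angle + sum of enclosed defects (mod 2*pi), positive in the induced orientation
final angle = pi/12 + (7/6)*pi = (5/4)*pi (mod 2*pi)

Answer: final direction angle = (5/4)*pi


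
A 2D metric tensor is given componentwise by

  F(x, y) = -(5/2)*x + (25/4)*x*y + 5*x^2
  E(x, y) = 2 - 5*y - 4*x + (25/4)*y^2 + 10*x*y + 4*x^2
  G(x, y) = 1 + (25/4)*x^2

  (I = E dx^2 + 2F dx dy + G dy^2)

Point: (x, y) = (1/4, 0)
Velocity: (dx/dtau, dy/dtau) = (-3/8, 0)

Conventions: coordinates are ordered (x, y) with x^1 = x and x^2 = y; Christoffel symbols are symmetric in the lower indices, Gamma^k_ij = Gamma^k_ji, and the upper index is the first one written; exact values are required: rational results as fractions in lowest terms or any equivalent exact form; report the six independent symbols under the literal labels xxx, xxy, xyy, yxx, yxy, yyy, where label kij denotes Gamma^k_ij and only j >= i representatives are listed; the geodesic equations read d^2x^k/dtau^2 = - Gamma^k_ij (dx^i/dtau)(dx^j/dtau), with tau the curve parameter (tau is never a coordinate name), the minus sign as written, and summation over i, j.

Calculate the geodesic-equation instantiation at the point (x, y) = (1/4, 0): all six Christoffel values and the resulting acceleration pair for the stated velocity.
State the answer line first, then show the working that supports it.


Answer: Gamma_xxx = -64/105, Gamma_xxy = -16/21, Gamma_xyy = 0, Gamma_yxx = 16/21, Gamma_yxy = 20/21, Gamma_yyy = 0; accelerations (d^2x/dtau^2, d^2y/dtau^2) = (3/35, -3/28)

E = 5/4, F = -5/16, G = 89/64 at the point
E_x = -2, E_y = -5/2, F_x = 0, F_y = 25/16, G_x = 25/8, G_y = 0
EG - F^2 = 105/64;  g^inv = (64/105) * [[89/64, 5/16], [5/16, 5/4]]
first-kind symbols [ij,l] = (1/2)(d_i g_jl + d_j g_il - d_l g_ij): [xx,x] = E_x/2 = -1, [xx,y] = F_x - E_y/2 = 5/4, [xy,x] = E_y/2 = -5/4, [xy,y] = G_x/2 = 25/16, [yy,x] = F_y - G_x/2 = 0, [yy,y] = G_y/2 = 0
Gamma^x_ij = (G*[ij,x] - F*[ij,y])/(EG - F^2), Gamma^y_ij = (E*[ij,y] - F*[ij,x])/(EG - F^2)
Gamma_xxx = -64/105, Gamma_xxy = -16/21, Gamma_xyy = 0, Gamma_yxx = 16/21, Gamma_yxy = 20/21, Gamma_yyy = 0
d^2x/dtau^2 = -(Gamma_xxx*(-3/8)^2 + 2*Gamma_xxy*(-3/8)*(0) + Gamma_xyy*(0)^2) = 3/35
d^2y/dtau^2 = -(Gamma_yxx*(-3/8)^2 + 2*Gamma_yxy*(-3/8)*(0) + Gamma_yyy*(0)^2) = -3/28


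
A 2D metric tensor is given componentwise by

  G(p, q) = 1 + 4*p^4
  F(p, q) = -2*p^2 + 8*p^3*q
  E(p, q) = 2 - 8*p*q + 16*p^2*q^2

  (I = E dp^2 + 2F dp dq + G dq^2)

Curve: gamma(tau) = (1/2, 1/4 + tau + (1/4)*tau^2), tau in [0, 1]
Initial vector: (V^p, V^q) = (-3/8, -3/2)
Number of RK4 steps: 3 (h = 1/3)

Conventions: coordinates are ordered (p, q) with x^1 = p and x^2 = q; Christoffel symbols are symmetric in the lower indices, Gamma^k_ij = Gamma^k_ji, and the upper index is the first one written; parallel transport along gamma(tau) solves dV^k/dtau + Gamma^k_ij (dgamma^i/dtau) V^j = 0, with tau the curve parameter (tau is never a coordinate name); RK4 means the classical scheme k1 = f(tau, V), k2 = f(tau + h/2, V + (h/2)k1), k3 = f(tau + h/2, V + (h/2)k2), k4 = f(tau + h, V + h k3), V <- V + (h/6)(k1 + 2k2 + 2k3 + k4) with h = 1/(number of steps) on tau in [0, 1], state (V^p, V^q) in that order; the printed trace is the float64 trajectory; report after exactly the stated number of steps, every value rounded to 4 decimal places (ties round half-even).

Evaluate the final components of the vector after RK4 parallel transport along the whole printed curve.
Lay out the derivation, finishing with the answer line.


gamma'(tau) = (0, 1 + (1/2)*tau); f(tau, V)^k = -Gamma^k_ij(gamma(tau)) gamma'^i(tau) V^j; h = 1/3; intermediate values shown to 6 dp
curve data and Christoffel symbols at the stage parameters:
  tau = 0.000000: gamma = (0.500000, 0.250000), gamma' = (0.000000, 1.000000); Gamma_ppp = -0.333333, Gamma_ppq = -0.666667, Gamma_pqq = 0.000000, Gamma_qpp = 0.333333, Gamma_qpq = 0.666667, Gamma_qqq = 0.000000
  tau = 0.166667: gamma = (0.500000, 0.423611), gamma' = (0.000000, 1.083333); Gamma_ppp = -0.203303, Gamma_ppq = -0.239964, Gamma_pqq = 0.000000, Gamma_qpp = 0.665354, Gamma_qpq = 0.785336, Gamma_qqq = 0.000000
  tau = 0.333333: gamma = (0.500000, 0.611111), gamma' = (0.000000, 1.166667); Gamma_ppp = 0.418052, Gamma_ppq = 0.342043, Gamma_pqq = 0.000000, Gamma_qpp = 0.940618, Gamma_qpq = 0.769596, Gamma_qqq = 0.000000
  tau = 0.500000: gamma = (0.500000, 0.812500), gamma' = (0.000000, 1.250000); Gamma_ppp = 1.238095, Gamma_ppq = 0.761905, Gamma_pqq = 0.000000, Gamma_qpp = 0.990476, Gamma_qpq = 0.609524, Gamma_qqq = 0.000000
  tau = 0.666667: gamma = (0.500000, 1.027778), gamma' = (0.000000, 1.333333); Gamma_ppp = 1.835509, Gamma_ppq = 0.892950, Gamma_pqq = 0.000000, Gamma_qpp = 0.869452, Gamma_qpq = 0.422977, Gamma_qqq = 0.000000
  tau = 0.833333: gamma = (0.500000, 1.256944), gamma' = (0.000000, 1.416667); Gamma_ppp = 2.149011, Gamma_ppq = 0.854855, Gamma_pqq = 0.000000, Gamma_qpp = 0.709765, Gamma_qpq = 0.282338, Gamma_qqq = 0.000000
  tau = 1.000000: gamma = (0.500000, 1.500000), gamma' = (0.000000, 1.500000); Gamma_ppp = 2.285714, Gamma_ppq = 0.761905, Gamma_pqq = 0.000000, Gamma_qpp = 0.571429, Gamma_qpq = 0.190476, Gamma_qqq = 0.000000
step 0: V^p = -0.3750, V^q = -1.5000
step 1: k1 = (-0.250000, 0.250000), k2 = (-0.108317, 0.354492), k3 = (-0.102178, 0.334402), k4 = (0.163235, 0.367279); V <- V + (h/6)(k1 + 2k2 + 2k3 + k4): V^p = -0.4032, V^q = -1.3892
step 2: k1 = (0.160900, 0.362026), k2 = (0.358468, 0.286775), k3 = (0.327108, 0.261687), k4 = (0.350242, 0.165904); V <- V + (h/6)(k1 + 2k2 + 2k3 + k4): V^p = -0.2986, V^q = -1.2989
step 3: k1 = (0.355557, 0.168422), k2 = (0.289897, 0.095746), k3 = (0.303149, 0.100123), k4 = (0.225813, 0.056453); V <- V + (h/6)(k1 + 2k2 + 2k3 + k4): V^p = -0.2004, V^q = -1.2646

Answer: V^p = -0.2004, V^q = -1.2646


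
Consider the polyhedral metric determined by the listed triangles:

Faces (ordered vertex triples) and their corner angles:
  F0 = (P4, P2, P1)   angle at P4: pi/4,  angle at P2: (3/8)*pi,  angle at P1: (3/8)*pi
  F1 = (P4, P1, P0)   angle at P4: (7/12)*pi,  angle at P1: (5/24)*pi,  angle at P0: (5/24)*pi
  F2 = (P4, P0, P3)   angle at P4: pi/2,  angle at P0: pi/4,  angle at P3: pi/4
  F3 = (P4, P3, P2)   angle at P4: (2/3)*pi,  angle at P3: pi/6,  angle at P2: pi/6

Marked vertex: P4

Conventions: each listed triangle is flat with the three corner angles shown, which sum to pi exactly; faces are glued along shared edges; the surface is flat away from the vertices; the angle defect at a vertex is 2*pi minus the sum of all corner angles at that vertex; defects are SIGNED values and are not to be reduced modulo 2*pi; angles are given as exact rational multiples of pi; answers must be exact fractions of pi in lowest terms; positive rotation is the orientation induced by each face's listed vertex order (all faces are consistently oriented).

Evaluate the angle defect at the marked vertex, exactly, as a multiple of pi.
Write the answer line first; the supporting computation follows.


Answer: defect(P4) = 0

Sum of corner angles at P4: 2*pi
defect = 2*pi - 2*pi


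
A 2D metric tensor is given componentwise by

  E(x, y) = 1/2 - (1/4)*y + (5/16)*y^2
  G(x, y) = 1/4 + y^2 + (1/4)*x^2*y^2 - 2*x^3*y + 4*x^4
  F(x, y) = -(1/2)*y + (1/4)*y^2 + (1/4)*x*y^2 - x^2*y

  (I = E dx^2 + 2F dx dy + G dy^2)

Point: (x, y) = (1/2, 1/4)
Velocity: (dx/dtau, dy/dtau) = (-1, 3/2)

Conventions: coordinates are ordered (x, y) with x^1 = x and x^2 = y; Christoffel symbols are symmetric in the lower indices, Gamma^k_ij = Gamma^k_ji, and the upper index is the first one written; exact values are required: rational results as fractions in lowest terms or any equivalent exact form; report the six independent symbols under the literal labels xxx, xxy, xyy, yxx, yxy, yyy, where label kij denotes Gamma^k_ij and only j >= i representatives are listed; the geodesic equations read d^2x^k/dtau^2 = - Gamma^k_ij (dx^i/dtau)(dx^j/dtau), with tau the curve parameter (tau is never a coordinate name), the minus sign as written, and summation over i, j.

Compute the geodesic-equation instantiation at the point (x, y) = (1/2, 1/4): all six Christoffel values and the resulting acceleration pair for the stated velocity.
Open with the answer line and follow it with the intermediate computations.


Answer: Gamma_xxx = -224/1481, Gamma_xxy = 808/1481, Gamma_xyy = -4906/1481, Gamma_yxx = -624/1481, Gamma_yxy = 2674/1481, Gamma_yyy = -1184/1481; accelerations (d^2x/dtau^2, d^2y/dtau^2) = (27373/2962, 11310/1481)

E = 117/256, F = -21/128, G = 129/256 at the point
E_x = 0, E_y = -3/32, F_x = -15/64, F_y = -9/16, G_x = 105/64, G_y = 9/32
EG - F^2 = 13329/65536;  g^inv = (65536/13329) * [[129/256, 21/128], [21/128, 117/256]]
first-kind symbols [ij,l] = (1/2)(d_i g_jl + d_j g_il - d_l g_ij): [xx,x] = E_x/2 = 0, [xx,y] = F_x - E_y/2 = -3/16, [xy,x] = E_y/2 = -3/64, [xy,y] = G_x/2 = 105/128, [yy,x] = F_y - G_x/2 = -177/128, [yy,y] = G_y/2 = 9/64
Gamma^x_ij = (G*[ij,x] - F*[ij,y])/(EG - F^2), Gamma^y_ij = (E*[ij,y] - F*[ij,x])/(EG - F^2)
Gamma_xxx = -224/1481, Gamma_xxy = 808/1481, Gamma_xyy = -4906/1481, Gamma_yxx = -624/1481, Gamma_yxy = 2674/1481, Gamma_yyy = -1184/1481
d^2x/dtau^2 = -(Gamma_xxx*(-1)^2 + 2*Gamma_xxy*(-1)*(3/2) + Gamma_xyy*(3/2)^2) = 27373/2962
d^2y/dtau^2 = -(Gamma_yxx*(-1)^2 + 2*Gamma_yxy*(-1)*(3/2) + Gamma_yyy*(3/2)^2) = 11310/1481


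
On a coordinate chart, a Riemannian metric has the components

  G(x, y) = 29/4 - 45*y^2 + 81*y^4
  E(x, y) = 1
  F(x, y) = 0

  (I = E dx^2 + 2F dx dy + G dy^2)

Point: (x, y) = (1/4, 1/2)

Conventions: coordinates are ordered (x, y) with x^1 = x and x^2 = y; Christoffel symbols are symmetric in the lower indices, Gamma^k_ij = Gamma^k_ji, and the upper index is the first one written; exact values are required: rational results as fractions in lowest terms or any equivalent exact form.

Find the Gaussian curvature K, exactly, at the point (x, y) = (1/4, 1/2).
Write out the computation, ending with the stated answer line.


E = 1, F = 0, G = 17/16, EG - F^2 = 17/16 at the point
E_x = 0, E_y = 0, F_x = 0, F_y = 0, G_x = 0, G_y = -9/2
E_yy = 0, F_xy = 0, G_xx = 0
K follows from Brioschi's formula, (det M1 - det M2)/(EG - F^2)^2.
M1 = [[-E_yy/2 + F_xy - G_xx/2, E_x/2, F_x - E_y/2], [F_y - G_x/2, E, F], [G_y/2, F, G]] = [[0, 0, 0], [0, 1, 0], [-9/4, 0, 17/16]]; det M1 = 0
M2 = [[0, E_y/2, G_x/2], [E_y/2, E, F], [G_x/2, F, G]] = [[0, 0, 0], [0, 1, 0], [0, 0, 17/16]]; det M2 = 0
det M1 - det M2 = 0; K = 0 / (17/16)^2 = 0

Answer: K = 0


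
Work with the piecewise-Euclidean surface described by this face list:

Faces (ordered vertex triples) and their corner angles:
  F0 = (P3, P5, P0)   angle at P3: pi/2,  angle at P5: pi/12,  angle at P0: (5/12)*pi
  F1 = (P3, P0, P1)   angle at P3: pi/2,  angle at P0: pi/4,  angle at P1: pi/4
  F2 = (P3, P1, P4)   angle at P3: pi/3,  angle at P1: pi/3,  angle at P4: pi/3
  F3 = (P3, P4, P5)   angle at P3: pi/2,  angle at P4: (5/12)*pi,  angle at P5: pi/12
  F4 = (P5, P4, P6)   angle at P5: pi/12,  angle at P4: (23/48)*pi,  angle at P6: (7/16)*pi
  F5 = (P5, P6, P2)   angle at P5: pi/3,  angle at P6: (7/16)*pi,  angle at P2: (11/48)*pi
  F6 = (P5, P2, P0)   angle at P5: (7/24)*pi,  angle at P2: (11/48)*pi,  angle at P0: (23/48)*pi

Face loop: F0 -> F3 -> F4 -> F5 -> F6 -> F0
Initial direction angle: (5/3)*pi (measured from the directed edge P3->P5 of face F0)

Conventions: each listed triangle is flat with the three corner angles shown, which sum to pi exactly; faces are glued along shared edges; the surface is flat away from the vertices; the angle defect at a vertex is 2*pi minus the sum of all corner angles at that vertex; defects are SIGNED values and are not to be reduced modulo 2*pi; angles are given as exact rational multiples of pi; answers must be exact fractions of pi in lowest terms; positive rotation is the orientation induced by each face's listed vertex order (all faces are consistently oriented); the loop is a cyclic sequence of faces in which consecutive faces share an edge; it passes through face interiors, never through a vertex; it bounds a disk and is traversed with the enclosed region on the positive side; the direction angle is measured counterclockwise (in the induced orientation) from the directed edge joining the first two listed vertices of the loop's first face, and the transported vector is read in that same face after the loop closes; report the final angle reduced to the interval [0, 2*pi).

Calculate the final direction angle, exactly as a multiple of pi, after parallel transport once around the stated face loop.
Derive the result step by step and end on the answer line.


enclosed vertex P5: corner angles sum to (7/8)*pi, defect = 2*pi - (7/8)*pi = (9/8)*pi
by Gauss-Bonnet the loop rotates the vector by the enclosed defect sum (positive orientation, mod 2*pi)
final angle = (5/3)*pi + (9/8)*pi = (19/24)*pi (mod 2*pi)

Answer: final direction angle = (19/24)*pi


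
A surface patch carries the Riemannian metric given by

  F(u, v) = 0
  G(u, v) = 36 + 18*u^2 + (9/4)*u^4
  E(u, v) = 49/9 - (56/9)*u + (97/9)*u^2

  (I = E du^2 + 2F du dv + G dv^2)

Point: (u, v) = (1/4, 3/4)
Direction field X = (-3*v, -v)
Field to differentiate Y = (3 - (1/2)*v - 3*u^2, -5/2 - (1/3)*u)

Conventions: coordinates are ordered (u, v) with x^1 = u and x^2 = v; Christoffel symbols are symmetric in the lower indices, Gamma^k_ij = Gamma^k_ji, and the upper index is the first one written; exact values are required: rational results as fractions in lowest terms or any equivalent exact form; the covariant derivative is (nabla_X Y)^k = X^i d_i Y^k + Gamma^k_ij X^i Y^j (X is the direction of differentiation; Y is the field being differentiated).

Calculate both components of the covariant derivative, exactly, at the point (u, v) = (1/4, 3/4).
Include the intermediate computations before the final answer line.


E = 73/16, F = 0, G = 38025/1024 at the point
E_u = -5/6, E_v = 0, F_u = 0, F_v = 0, G_u = 585/64, G_v = 0
EG - F^2 = 2775825/16384;  g^inv = (16384/2775825) * [[38025/1024, 0], [0, 73/16]]
first-kind symbols [ij,l] = (1/2)(d_i g_jl + d_j g_il - d_l g_ij): [uu,u] = E_u/2 = -5/12, [uu,v] = F_u - E_v/2 = 0, [uv,u] = E_v/2 = 0, [uv,v] = G_u/2 = 585/128, [vv,u] = F_v - G_u/2 = -585/128, [vv,v] = G_v/2 = 0
Gamma^u_ij = (G*[ij,u] - F*[ij,v])/(EG - F^2), Gamma^v_ij = (E*[ij,v] - F*[ij,u])/(EG - F^2)
Gamma_uuu = -20/219, Gamma_uuv = 0, Gamma_uvv = -585/584, Gamma_vuu = 0, Gamma_vuv = 8/65, Gamma_vvv = 0
X = (-9/4, -3/4), Y = (39/16, -31/12) at the point

Answer: (nabla_X Y)^u = 21585/9344, (nabla_X Y)^v = 129/104


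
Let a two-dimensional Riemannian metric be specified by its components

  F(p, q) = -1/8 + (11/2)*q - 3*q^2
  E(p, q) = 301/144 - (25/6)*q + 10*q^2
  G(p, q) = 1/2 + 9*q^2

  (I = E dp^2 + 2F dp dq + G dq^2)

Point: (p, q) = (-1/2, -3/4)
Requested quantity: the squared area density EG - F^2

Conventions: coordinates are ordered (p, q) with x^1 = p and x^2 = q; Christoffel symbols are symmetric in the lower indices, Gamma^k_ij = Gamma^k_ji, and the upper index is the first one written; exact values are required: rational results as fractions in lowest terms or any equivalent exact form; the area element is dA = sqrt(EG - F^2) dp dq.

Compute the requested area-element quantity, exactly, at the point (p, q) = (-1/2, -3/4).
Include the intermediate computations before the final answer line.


E = 1561/144, F = -95/16, G = 89/16; EG - F^2 = 7213/288

Answer: EG - F^2 = 7213/288


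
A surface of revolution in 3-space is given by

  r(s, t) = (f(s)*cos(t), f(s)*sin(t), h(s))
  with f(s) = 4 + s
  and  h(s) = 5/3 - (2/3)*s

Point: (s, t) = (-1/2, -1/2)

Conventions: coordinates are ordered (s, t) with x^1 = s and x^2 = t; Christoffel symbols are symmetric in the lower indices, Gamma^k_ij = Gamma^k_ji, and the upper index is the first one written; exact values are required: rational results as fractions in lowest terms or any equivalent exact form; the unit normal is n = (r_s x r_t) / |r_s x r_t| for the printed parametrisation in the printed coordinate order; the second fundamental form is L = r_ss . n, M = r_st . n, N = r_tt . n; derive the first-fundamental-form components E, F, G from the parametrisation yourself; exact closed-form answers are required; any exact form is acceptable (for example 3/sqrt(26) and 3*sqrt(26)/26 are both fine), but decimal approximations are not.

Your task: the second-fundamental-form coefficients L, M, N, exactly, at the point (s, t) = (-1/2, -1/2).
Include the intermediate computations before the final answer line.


f = 7/2, f' = 1, f'' = 0, h' = -2/3, h'' = 0
E = 13/9, F = 0, G = 49/4; answer radicand W^2 = 13/9
unnormalised second-form numerators: l = 0, m = 0, n = -7/3; L = l/sqrt(13/9), and similarly M = m/sqrt(W^2), N = n/sqrt(W^2)

Answer: L = 0, M = 0, N = -7*sqrt(13)/13


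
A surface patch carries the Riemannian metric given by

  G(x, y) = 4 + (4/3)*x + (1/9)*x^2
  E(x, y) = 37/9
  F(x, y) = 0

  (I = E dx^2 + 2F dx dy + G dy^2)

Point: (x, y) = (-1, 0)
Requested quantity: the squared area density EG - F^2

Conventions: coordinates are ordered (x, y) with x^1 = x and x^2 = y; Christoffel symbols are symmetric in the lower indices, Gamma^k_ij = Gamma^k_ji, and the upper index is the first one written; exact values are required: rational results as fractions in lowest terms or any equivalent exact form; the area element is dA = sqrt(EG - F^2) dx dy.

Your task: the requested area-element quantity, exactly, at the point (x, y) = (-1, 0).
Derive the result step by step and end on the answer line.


E = 37/9, F = 0, G = 25/9; EG - F^2 = 925/81

Answer: EG - F^2 = 925/81


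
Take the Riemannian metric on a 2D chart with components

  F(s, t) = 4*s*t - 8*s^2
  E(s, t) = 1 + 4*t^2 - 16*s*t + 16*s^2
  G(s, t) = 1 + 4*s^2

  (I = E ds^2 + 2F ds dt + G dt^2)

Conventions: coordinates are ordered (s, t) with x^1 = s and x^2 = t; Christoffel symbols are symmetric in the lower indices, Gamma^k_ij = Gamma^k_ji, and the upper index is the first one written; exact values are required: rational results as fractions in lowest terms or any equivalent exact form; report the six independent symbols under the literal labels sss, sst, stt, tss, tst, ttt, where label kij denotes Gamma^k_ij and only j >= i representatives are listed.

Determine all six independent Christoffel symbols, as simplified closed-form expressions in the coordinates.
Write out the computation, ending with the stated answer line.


E = 1 + 4*t^2 - 16*s*t + 16*s^2; F = 4*s*t - 8*s^2; G = 1 + 4*s^2
Gamma^k_ij = (1/2) g^{kl} (d_i g_jl + d_j g_il - d_l g_ij), with g^inv = (1/(EG-F^2)) [[G, -F], [-F, E]]
first partials: E_s = -16*t + 32*s, E_t = 8*t - 16*s, F_s = 4*t - 16*s, F_t = 4*s, G_s = 8*s, G_t = 0
D = EG - F^2 = 1 + 4*t^2 - 16*s*t + 20*s^2
expanded: Gamma^s_ss = (G E_s - 2F F_s + F E_t)/(2D), Gamma^s_st = (G E_t - F G_s)/(2D), Gamma^s_tt = (2G F_t - G G_s - F G_t)/(2D), Gamma^t_ss = (2E F_s - E E_t - F E_s)/(2D), Gamma^t_st = (E G_s - F E_t)/(2D), Gamma^t_tt = (E G_t - 2F F_t + F G_s)/(2D); substitute and cancel common factors

Answer: Gamma_sss = (16*s - 8*t)/(20*s^2 - 16*s*t + 4*t^2 + 1), Gamma_sst = (-8*s + 4*t)/(20*s^2 - 16*s*t + 4*t^2 + 1), Gamma_stt = 0, Gamma_tss = -8*s/(20*s^2 - 16*s*t + 4*t^2 + 1), Gamma_tst = 4*s/(20*s^2 - 16*s*t + 4*t^2 + 1), Gamma_ttt = 0
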